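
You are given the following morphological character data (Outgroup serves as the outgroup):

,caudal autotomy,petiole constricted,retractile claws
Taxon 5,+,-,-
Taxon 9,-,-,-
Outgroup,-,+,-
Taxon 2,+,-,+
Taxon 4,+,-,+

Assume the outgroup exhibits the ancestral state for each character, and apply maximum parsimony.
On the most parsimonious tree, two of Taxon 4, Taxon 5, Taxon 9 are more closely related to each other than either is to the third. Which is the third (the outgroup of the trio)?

Taxon 9

Character polarity is set by the outgroup: the derived state is whichever differs from the outgroup's state, so for petiole constricted the derived state is '-', and for the remaining characters it is '+'.
Only Taxon 2, Taxon 4, and Taxon 5 show the derived state '+' for caudal autotomy, supporting them as a clade.
petiole constricted (derived state '-') is shared by all ingroup taxa — unites the whole ingroup.
Only Taxon 2 and Taxon 4 show the derived state '+' for retractile claws, supporting them as a clade.
Most parsimonious ingroup topology: (Taxon 9,((Taxon 2,Taxon 4),Taxon 5)).
Taxon 4 and Taxon 5 share a more recent common ancestor with each other than either does with Taxon 9, so Taxon 9 is the least closely related of the three.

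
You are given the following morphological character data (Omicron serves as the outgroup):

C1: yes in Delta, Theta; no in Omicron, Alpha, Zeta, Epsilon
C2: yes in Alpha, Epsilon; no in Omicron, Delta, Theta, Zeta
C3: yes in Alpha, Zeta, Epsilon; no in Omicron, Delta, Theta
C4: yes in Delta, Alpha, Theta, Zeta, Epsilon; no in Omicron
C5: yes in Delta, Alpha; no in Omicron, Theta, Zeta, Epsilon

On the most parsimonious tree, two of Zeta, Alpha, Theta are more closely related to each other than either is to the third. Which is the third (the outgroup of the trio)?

Theta

The outgroup has state 'no' for every character, so 'yes' is the derived state throughout.
C1: derived state 'yes' in Delta and Theta only — synapomorphy for {Delta, Theta}.
C2: derived state 'yes' in Alpha and Epsilon only — synapomorphy for {Alpha, Epsilon}.
C3: derived state 'yes' in Alpha, Epsilon, and Zeta only — synapomorphy for {Alpha, Epsilon, Zeta}.
C4 (derived state 'yes') is shared by all ingroup taxa — unites the whole ingroup.
C5 groups Alpha and Delta, which is incompatible with the clades supported by the remaining characters; treating it as convergent (homoplasy) costs fewer steps than any alternative tree.
Most parsimonious ingroup topology: ((Delta,Theta),((Alpha,Epsilon),Zeta)).
Zeta and Alpha share a more recent common ancestor with each other than either does with Theta, so Theta is the least closely related of the three.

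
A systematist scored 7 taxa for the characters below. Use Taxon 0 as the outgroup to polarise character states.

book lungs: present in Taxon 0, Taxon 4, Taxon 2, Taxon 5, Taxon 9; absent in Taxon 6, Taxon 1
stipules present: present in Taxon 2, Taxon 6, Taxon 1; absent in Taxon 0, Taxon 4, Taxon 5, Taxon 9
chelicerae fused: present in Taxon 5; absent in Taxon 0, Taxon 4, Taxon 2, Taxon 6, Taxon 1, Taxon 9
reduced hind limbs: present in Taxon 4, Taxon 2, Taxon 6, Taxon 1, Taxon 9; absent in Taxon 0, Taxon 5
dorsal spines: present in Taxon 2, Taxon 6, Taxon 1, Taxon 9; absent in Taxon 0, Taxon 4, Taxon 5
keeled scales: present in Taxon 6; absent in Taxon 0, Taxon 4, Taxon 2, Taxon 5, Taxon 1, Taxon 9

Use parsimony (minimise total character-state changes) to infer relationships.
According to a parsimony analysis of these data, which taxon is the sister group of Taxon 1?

Taxon 6

Character polarity is set by the outgroup: the derived state is whichever differs from the outgroup's state, so for book lungs the derived state is 'absent', and for the remaining characters it is 'present'.
book lungs: derived state 'absent' in Taxon 1 and Taxon 6 only — synapomorphy for {Taxon 1, Taxon 6}.
Only Taxon 1, Taxon 2, and Taxon 6 show the derived state 'present' for stipules present, supporting them as a clade.
chelicerae fused (derived state 'present') is unique to Taxon 5 (autapomorphy; uninformative for grouping).
reduced hind limbs: derived state 'present' in Taxon 1, Taxon 2, Taxon 4, Taxon 6, and Taxon 9 only — synapomorphy for {Taxon 1, Taxon 2, Taxon 4, Taxon 6, Taxon 9}.
Only Taxon 1, Taxon 2, Taxon 6, and Taxon 9 show the derived state 'present' for dorsal spines, supporting them as a clade.
keeled scales: derived state 'present' in Taxon 6 only — an autapomorphy, so it tells us nothing about relationships among taxa.
Most parsimonious ingroup topology: ((Taxon 4,((Taxon 2,(Taxon 6,Taxon 1)),Taxon 9)),Taxon 5).
Taxon 1 and Taxon 6 form a cherry on this tree, so they are sister taxa.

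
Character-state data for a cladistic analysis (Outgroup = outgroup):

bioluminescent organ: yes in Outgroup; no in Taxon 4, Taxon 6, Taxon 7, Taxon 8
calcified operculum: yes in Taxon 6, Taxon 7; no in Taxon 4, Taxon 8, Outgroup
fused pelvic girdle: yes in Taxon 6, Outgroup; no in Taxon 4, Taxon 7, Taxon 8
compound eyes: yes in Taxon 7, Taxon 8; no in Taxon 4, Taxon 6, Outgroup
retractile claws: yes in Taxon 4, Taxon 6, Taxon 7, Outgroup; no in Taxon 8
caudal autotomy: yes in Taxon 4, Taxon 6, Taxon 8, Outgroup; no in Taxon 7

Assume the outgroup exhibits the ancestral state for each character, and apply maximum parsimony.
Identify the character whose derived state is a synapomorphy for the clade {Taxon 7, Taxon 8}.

Character polarity is set by the outgroup: the derived state is whichever differs from the outgroup's state, so for bioluminescent organ, fused pelvic girdle, retractile claws, caudal autotomy the derived state is 'no', and for the remaining characters it is 'yes'.
bioluminescent organ (derived state 'no') is shared by all ingroup taxa — unites the whole ingroup.
calcified operculum groups Taxon 6 and Taxon 7, which is incompatible with the clades supported by the remaining characters; treating it as convergent (homoplasy) costs fewer steps than any alternative tree.
fused pelvic girdle (derived state 'no') is shared by Taxon 4, Taxon 7, and Taxon 8 — a synapomorphy uniting that clade.
compound eyes (derived state 'yes') is shared by Taxon 7 and Taxon 8 — a synapomorphy uniting that clade.
retractile claws: derived state 'no' in Taxon 8 only — an autapomorphy, so it tells us nothing about relationships among taxa.
caudal autotomy (derived state 'no') is unique to Taxon 7 (autapomorphy; uninformative for grouping).
Most parsimonious ingroup topology: (((Taxon 7,Taxon 8),Taxon 4),Taxon 6).
The clade {Taxon 7, Taxon 8} is supported by compound eyes: its derived state 'yes' occurs in exactly those taxa and in no other taxon (including the outgroup).

compound eyes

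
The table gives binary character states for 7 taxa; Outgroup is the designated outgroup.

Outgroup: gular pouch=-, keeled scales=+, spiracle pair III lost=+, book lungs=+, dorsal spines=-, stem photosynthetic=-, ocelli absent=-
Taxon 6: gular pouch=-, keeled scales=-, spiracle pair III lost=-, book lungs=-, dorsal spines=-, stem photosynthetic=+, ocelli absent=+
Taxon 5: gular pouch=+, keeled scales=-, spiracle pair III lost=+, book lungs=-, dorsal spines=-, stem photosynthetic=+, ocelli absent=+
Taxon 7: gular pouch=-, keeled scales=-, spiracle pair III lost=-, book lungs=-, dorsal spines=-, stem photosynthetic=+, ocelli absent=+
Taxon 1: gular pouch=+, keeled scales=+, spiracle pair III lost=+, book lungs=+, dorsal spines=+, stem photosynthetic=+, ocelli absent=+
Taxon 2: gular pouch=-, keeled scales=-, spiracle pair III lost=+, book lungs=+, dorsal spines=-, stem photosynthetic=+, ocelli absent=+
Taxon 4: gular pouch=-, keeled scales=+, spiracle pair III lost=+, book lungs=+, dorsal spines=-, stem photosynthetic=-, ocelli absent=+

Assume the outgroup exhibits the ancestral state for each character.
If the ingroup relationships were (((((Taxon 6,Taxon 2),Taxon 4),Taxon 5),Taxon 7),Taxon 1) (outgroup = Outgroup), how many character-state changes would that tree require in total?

13

Map each character onto (((((Taxon 6,Taxon 2),Taxon 4),Taxon 5),Taxon 7),Taxon 1) (rooted by Outgroup) and count the minimum state changes it requires (Fitch parsimony):
gular pouch: 2; keeled scales: 2; spiracle pair III lost: 2; book lungs: 3; dorsal spines: 1; stem photosynthetic: 2; ocelli absent: 1.
Total tree length = 13.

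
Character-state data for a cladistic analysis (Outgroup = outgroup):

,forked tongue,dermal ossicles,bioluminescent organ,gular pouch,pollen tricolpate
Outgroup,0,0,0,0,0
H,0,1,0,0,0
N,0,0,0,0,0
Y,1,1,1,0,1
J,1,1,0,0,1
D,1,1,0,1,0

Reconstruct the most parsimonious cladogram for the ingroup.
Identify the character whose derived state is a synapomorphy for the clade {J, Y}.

The outgroup has state '0' for every character, so '1' is the derived state throughout.
forked tongue: derived state '1' in D, J, and Y only — synapomorphy for {D, J, Y}.
dermal ossicles (derived state '1') is shared by D, H, J, and Y — a synapomorphy uniting that clade.
bioluminescent organ: derived state '1' in Y only — an autapomorphy, so it tells us nothing about relationships among taxa.
gular pouch: derived state '1' in D only — an autapomorphy, so it tells us nothing about relationships among taxa.
pollen tricolpate (derived state '1') is shared by J and Y — a synapomorphy uniting that clade.
Most parsimonious ingroup topology: ((H,((Y,J),D)),N).
The clade {J, Y} is supported by pollen tricolpate: its derived state '1' occurs in exactly those taxa and in no other taxon (including the outgroup).

pollen tricolpate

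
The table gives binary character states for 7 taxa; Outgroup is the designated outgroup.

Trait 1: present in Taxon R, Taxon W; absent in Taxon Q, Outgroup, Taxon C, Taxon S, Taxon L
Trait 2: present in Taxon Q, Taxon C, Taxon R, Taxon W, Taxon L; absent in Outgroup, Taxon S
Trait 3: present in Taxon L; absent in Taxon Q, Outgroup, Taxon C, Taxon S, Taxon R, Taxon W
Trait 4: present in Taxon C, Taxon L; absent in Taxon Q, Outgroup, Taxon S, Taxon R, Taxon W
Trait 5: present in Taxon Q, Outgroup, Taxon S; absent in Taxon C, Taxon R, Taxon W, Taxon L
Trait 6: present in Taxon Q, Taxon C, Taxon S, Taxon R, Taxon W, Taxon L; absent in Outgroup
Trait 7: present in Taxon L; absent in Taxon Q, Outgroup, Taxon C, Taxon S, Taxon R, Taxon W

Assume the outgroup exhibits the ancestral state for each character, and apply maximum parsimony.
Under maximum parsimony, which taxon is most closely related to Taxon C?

Taxon L

Character polarity is set by the outgroup: the derived state is whichever differs from the outgroup's state, so for Trait 5 the derived state is 'absent', and for the remaining characters it is 'present'.
Trait 1: derived state 'present' in Taxon R and Taxon W only — synapomorphy for {Taxon R, Taxon W}.
Trait 2: derived state 'present' in Taxon C, Taxon L, Taxon Q, Taxon R, and Taxon W only — synapomorphy for {Taxon C, Taxon L, Taxon Q, Taxon R, Taxon W}.
Trait 3: derived state 'present' in Taxon L only — an autapomorphy, so it tells us nothing about relationships among taxa.
Only Taxon C and Taxon L show the derived state 'present' for Trait 4, supporting them as a clade.
Only Taxon C, Taxon L, Taxon R, and Taxon W show the derived state 'absent' for Trait 5, supporting them as a clade.
All ingroup taxa share the derived state 'present' for Trait 6; it defines the ingroup but does not resolve relationships within it.
Trait 7: derived state 'present' in Taxon L only — an autapomorphy, so it tells us nothing about relationships among taxa.
Most parsimonious ingroup topology: ((((Taxon L,Taxon C),(Taxon R,Taxon W)),Taxon Q),Taxon S).
Taxon C and Taxon L form a cherry on this tree, so they are sister taxa.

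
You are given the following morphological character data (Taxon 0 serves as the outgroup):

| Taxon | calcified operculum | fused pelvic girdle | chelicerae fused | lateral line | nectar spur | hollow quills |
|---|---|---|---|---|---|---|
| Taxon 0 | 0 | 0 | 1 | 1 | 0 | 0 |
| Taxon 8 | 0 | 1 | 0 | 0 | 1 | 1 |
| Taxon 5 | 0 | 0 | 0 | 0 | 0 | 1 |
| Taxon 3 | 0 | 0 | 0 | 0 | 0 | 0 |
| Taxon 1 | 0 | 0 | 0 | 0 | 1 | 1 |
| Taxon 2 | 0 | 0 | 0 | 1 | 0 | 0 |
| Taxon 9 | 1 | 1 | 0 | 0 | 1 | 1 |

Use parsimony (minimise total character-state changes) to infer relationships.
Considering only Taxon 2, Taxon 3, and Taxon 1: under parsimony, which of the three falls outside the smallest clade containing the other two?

Taxon 2

Character polarity is set by the outgroup: the derived state is whichever differs from the outgroup's state, so for chelicerae fused, lateral line the derived state is '0', and for the remaining characters it is '1'.
calcified operculum (derived state '1') is unique to Taxon 9 (autapomorphy; uninformative for grouping).
Only Taxon 8 and Taxon 9 show the derived state '1' for fused pelvic girdle, supporting them as a clade.
chelicerae fused (derived state '0') is shared by all ingroup taxa — unites the whole ingroup.
Only Taxon 1, Taxon 3, Taxon 5, Taxon 8, and Taxon 9 show the derived state '0' for lateral line, supporting them as a clade.
nectar spur: derived state '1' in Taxon 1, Taxon 8, and Taxon 9 only — synapomorphy for {Taxon 1, Taxon 8, Taxon 9}.
hollow quills: derived state '1' in Taxon 1, Taxon 5, Taxon 8, and Taxon 9 only — synapomorphy for {Taxon 1, Taxon 5, Taxon 8, Taxon 9}.
Most parsimonious ingroup topology: (((((Taxon 9,Taxon 8),Taxon 1),Taxon 5),Taxon 3),Taxon 2).
Taxon 3 and Taxon 1 share a more recent common ancestor with each other than either does with Taxon 2, so Taxon 2 is the least closely related of the three.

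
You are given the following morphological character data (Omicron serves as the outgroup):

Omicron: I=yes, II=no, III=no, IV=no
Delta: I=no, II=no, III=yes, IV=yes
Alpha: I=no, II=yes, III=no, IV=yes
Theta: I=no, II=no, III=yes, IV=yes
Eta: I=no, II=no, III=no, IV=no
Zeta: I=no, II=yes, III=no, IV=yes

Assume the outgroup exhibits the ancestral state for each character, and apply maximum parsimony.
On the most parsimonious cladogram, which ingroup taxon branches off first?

Character polarity is set by the outgroup: the derived state is whichever differs from the outgroup's state, so for I the derived state is 'no', and for the remaining characters it is 'yes'.
I (derived state 'no') is shared by all ingroup taxa — unites the whole ingroup.
Only Alpha and Zeta show the derived state 'yes' for II, supporting them as a clade.
Only Delta and Theta show the derived state 'yes' for III, supporting them as a clade.
Only Alpha, Delta, Theta, and Zeta show the derived state 'yes' for IV, supporting them as a clade.
Most parsimonious ingroup topology: (((Delta,Theta),(Alpha,Zeta)),Eta).
Eta is sister to the clade containing all other ingroup taxa, so it is the earliest-diverging (most basal) ingroup lineage.

Eta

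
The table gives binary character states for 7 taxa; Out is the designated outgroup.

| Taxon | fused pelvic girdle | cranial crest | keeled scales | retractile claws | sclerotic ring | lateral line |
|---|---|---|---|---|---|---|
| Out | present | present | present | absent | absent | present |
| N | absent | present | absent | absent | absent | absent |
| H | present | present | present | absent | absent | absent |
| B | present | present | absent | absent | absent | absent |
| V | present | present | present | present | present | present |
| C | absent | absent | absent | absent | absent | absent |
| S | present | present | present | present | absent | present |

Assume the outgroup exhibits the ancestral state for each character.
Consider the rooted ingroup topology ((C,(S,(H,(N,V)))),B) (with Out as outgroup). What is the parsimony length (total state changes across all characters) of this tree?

Map each character onto ((C,(S,(H,(N,V)))),B) (rooted by Out) and count the minimum state changes it requires (Fitch parsimony):
fused pelvic girdle: 2; cranial crest: 1; keeled scales: 3; retractile claws: 2; sclerotic ring: 1; lateral line: 3.
Total tree length = 12.

12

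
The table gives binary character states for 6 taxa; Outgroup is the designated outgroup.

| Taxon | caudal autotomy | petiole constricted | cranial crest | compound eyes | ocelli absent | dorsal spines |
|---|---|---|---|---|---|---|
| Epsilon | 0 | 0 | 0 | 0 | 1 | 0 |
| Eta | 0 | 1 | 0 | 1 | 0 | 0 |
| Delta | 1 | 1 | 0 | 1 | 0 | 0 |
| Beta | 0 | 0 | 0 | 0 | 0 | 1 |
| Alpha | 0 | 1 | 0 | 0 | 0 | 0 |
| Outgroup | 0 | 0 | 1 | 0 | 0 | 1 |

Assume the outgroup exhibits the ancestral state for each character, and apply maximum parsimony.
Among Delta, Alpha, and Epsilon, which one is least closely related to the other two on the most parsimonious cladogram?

Epsilon

Character polarity is set by the outgroup: the derived state is whichever differs from the outgroup's state, so for cranial crest, dorsal spines the derived state is '0', and for the remaining characters it is '1'.
caudal autotomy (derived state '1') is unique to Delta (autapomorphy; uninformative for grouping).
Only Alpha, Delta, and Eta show the derived state '1' for petiole constricted, supporting them as a clade.
cranial crest (derived state '0') is shared by all ingroup taxa — unites the whole ingroup.
compound eyes: derived state '1' in Delta and Eta only — synapomorphy for {Delta, Eta}.
ocelli absent: derived state '1' in Epsilon only — an autapomorphy, so it tells us nothing about relationships among taxa.
Only Alpha, Delta, Epsilon, and Eta show the derived state '0' for dorsal spines, supporting them as a clade.
Most parsimonious ingroup topology: ((((Eta,Delta),Alpha),Epsilon),Beta).
Alpha and Delta share a more recent common ancestor with each other than either does with Epsilon, so Epsilon is the least closely related of the three.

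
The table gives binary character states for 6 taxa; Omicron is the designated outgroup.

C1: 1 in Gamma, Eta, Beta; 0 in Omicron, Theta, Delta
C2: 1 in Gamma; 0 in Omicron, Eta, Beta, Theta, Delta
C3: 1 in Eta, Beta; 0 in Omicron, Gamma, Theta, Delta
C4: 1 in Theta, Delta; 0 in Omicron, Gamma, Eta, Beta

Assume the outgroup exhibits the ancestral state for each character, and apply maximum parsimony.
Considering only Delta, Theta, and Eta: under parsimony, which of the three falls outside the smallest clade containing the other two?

The outgroup has state '0' for every character, so '1' is the derived state throughout.
Only Beta, Eta, and Gamma show the derived state '1' for C1, supporting them as a clade.
C2: derived state '1' in Gamma only — an autapomorphy, so it tells us nothing about relationships among taxa.
Only Beta and Eta show the derived state '1' for C3, supporting them as a clade.
Only Delta and Theta show the derived state '1' for C4, supporting them as a clade.
Most parsimonious ingroup topology: ((Gamma,(Eta,Beta)),(Theta,Delta)).
Delta and Theta share a more recent common ancestor with each other than either does with Eta, so Eta is the least closely related of the three.

Eta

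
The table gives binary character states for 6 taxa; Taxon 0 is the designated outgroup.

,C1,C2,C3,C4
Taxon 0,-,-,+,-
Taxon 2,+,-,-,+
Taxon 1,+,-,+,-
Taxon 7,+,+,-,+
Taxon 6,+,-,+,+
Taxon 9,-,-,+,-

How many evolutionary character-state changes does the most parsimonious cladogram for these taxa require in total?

4

Character polarity is set by the outgroup: the derived state is whichever differs from the outgroup's state, so for C3 the derived state is '-', and for the remaining characters it is '+'.
C1 (derived state '+') is shared by Taxon 1, Taxon 2, Taxon 6, and Taxon 7 — a synapomorphy uniting that clade.
C2: derived state '+' in Taxon 7 only — an autapomorphy, so it tells us nothing about relationships among taxa.
C3: derived state '-' in Taxon 2 and Taxon 7 only — synapomorphy for {Taxon 2, Taxon 7}.
C4 (derived state '+') is shared by Taxon 2, Taxon 6, and Taxon 7 — a synapomorphy uniting that clade.
Most parsimonious ingroup topology: ((((Taxon 2,Taxon 7),Taxon 6),Taxon 1),Taxon 9).
Changes per character on this tree: C1: 1; C2: 1; C3: 1; C4: 1.
Total = 4.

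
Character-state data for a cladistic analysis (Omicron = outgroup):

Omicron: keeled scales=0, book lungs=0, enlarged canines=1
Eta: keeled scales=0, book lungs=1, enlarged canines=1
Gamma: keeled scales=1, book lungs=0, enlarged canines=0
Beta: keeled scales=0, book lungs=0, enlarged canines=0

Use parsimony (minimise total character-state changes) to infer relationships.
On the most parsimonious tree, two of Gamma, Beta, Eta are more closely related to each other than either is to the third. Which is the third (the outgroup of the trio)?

Character polarity is set by the outgroup: the derived state is whichever differs from the outgroup's state, so for enlarged canines the derived state is '0', and for the remaining characters it is '1'.
keeled scales (derived state '1') is unique to Gamma (autapomorphy; uninformative for grouping).
book lungs: derived state '1' in Eta only — an autapomorphy, so it tells us nothing about relationships among taxa.
Only Beta and Gamma show the derived state '0' for enlarged canines, supporting them as a clade.
Most parsimonious ingroup topology: (Eta,(Gamma,Beta)).
Gamma and Beta share a more recent common ancestor with each other than either does with Eta, so Eta is the least closely related of the three.

Eta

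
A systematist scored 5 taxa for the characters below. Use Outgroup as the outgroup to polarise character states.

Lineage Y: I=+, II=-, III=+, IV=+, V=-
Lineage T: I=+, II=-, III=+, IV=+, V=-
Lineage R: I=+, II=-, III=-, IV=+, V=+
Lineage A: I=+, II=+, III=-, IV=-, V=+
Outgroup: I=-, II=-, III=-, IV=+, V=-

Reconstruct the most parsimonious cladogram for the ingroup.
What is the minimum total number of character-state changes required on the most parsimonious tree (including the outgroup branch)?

5

Character polarity is set by the outgroup: the derived state is whichever differs from the outgroup's state, so for IV the derived state is '-', and for the remaining characters it is '+'.
I (derived state '+') is shared by all ingroup taxa — unites the whole ingroup.
II (derived state '+') is unique to Lineage A (autapomorphy; uninformative for grouping).
Only Lineage T and Lineage Y show the derived state '+' for III, supporting them as a clade.
IV (derived state '-') is unique to Lineage A (autapomorphy; uninformative for grouping).
V: derived state '+' in Lineage A and Lineage R only — synapomorphy for {Lineage A, Lineage R}.
Most parsimonious ingroup topology: ((Lineage Y,Lineage T),(Lineage A,Lineage R)).
Changes per character on this tree: I: 1; II: 1; III: 1; IV: 1; V: 1.
Total = 5.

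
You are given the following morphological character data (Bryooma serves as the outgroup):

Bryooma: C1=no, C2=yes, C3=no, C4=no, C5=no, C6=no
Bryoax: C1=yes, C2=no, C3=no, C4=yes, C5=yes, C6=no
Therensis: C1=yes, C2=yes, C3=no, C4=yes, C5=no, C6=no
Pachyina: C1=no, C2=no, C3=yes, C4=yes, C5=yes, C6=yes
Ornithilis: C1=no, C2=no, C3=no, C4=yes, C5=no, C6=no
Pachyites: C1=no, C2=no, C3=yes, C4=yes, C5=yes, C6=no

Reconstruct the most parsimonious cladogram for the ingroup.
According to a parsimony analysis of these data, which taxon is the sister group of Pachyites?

Character polarity is set by the outgroup: the derived state is whichever differs from the outgroup's state, so for C2 the derived state is 'no', and for the remaining characters it is 'yes'.
C1 (state 'yes') occurs in Bryoax and Therensis but conflicts with the nesting implied by the other characters — most parsimoniously interpreted as homoplasy.
C2: derived state 'no' in Bryoax, Ornithilis, Pachyina, and Pachyites only — synapomorphy for {Bryoax, Ornithilis, Pachyina, Pachyites}.
C3 (derived state 'yes') is shared by Pachyina and Pachyites — a synapomorphy uniting that clade.
All ingroup taxa share the derived state 'yes' for C4; it defines the ingroup but does not resolve relationships within it.
Only Bryoax, Pachyina, and Pachyites show the derived state 'yes' for C5, supporting them as a clade.
C6: derived state 'yes' in Pachyina only — an autapomorphy, so it tells us nothing about relationships among taxa.
Most parsimonious ingroup topology: (((Bryoax,(Pachyina,Pachyites)),Ornithilis),Therensis).
Pachyites and Pachyina form a cherry on this tree, so they are sister taxa.

Pachyina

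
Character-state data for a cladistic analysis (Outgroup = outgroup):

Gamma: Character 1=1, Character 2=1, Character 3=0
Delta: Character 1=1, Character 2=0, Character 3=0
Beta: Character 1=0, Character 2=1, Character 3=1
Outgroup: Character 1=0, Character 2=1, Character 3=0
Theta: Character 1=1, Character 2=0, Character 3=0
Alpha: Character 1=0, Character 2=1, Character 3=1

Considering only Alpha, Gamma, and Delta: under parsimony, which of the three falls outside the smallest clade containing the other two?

Alpha

Character polarity is set by the outgroup: the derived state is whichever differs from the outgroup's state, so for Character 2 the derived state is '0', and for the remaining characters it is '1'.
Only Delta, Gamma, and Theta show the derived state '1' for Character 1, supporting them as a clade.
Character 2 (derived state '0') is shared by Delta and Theta — a synapomorphy uniting that clade.
Character 3 (derived state '1') is shared by Alpha and Beta — a synapomorphy uniting that clade.
Most parsimonious ingroup topology: (((Theta,Delta),Gamma),(Beta,Alpha)).
Delta and Gamma share a more recent common ancestor with each other than either does with Alpha, so Alpha is the least closely related of the three.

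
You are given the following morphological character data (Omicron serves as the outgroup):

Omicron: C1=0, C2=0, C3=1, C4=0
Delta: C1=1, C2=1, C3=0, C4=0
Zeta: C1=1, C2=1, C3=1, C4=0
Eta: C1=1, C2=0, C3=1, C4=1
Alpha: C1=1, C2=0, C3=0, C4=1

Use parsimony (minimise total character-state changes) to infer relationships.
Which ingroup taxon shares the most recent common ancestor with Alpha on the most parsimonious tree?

Eta

Character polarity is set by the outgroup: the derived state is whichever differs from the outgroup's state, so for C3 the derived state is '0', and for the remaining characters it is '1'.
C1 (derived state '1') is shared by all ingroup taxa — unites the whole ingroup.
C2: derived state '1' in Delta and Zeta only — synapomorphy for {Delta, Zeta}.
C3 groups Alpha and Delta, which is incompatible with the clades supported by the remaining characters; treating it as convergent (homoplasy) costs fewer steps than any alternative tree.
C4: derived state '1' in Alpha and Eta only — synapomorphy for {Alpha, Eta}.
Most parsimonious ingroup topology: ((Delta,Zeta),(Eta,Alpha)).
Alpha and Eta form a cherry on this tree, so they are sister taxa.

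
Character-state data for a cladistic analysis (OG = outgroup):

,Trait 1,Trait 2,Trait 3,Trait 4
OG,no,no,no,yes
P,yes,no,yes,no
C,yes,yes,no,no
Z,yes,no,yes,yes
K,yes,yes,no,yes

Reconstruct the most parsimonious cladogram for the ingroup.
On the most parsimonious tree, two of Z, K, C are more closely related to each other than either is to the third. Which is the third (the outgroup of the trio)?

Z

Character polarity is set by the outgroup: the derived state is whichever differs from the outgroup's state, so for Trait 4 the derived state is 'no', and for the remaining characters it is 'yes'.
All ingroup taxa share the derived state 'yes' for Trait 1; it defines the ingroup but does not resolve relationships within it.
Only C and K show the derived state 'yes' for Trait 2, supporting them as a clade.
Trait 3 (derived state 'yes') is shared by P and Z — a synapomorphy uniting that clade.
Trait 4 groups C and P, which is incompatible with the clades supported by the remaining characters; treating it as convergent (homoplasy) costs fewer steps than any alternative tree.
Most parsimonious ingroup topology: ((P,Z),(C,K)).
C and K share a more recent common ancestor with each other than either does with Z, so Z is the least closely related of the three.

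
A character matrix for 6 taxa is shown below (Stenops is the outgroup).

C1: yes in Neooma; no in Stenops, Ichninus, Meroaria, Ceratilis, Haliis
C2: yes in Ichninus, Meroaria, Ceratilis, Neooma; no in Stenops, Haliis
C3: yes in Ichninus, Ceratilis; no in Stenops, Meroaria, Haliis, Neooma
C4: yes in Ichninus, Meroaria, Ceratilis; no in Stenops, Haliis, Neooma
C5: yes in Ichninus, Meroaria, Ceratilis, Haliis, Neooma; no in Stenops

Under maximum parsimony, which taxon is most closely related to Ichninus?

The outgroup has state 'no' for every character, so 'yes' is the derived state throughout.
C1: derived state 'yes' in Neooma only — an autapomorphy, so it tells us nothing about relationships among taxa.
C2: derived state 'yes' in Ceratilis, Ichninus, Meroaria, and Neooma only — synapomorphy for {Ceratilis, Ichninus, Meroaria, Neooma}.
C3 (derived state 'yes') is shared by Ceratilis and Ichninus — a synapomorphy uniting that clade.
C4: derived state 'yes' in Ceratilis, Ichninus, and Meroaria only — synapomorphy for {Ceratilis, Ichninus, Meroaria}.
All ingroup taxa share the derived state 'yes' for C5; it defines the ingroup but does not resolve relationships within it.
Most parsimonious ingroup topology: ((((Ichninus,Ceratilis),Meroaria),Neooma),Haliis).
Ichninus and Ceratilis form a cherry on this tree, so they are sister taxa.

Ceratilis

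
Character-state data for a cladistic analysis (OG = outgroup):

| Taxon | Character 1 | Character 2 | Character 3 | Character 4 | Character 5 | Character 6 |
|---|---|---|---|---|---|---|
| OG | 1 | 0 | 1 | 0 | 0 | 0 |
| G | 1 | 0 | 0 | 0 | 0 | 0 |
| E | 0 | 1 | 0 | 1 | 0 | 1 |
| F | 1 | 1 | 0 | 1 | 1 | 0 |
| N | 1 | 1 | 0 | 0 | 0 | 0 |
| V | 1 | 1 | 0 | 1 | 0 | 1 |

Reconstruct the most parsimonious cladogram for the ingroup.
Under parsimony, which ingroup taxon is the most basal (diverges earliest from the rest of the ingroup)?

Character polarity is set by the outgroup: the derived state is whichever differs from the outgroup's state, so for Character 1, Character 3 the derived state is '0', and for the remaining characters it is '1'.
Character 1 (derived state '0') is unique to E (autapomorphy; uninformative for grouping).
Character 2: derived state '1' in E, F, N, and V only — synapomorphy for {E, F, N, V}.
Character 3 (derived state '0') is shared by all ingroup taxa — unites the whole ingroup.
Only E, F, and V show the derived state '1' for Character 4, supporting them as a clade.
Character 5 (derived state '1') is unique to F (autapomorphy; uninformative for grouping).
Character 6 (derived state '1') is shared by E and V — a synapomorphy uniting that clade.
Most parsimonious ingroup topology: (G,(((E,V),F),N)).
G is sister to the clade containing all other ingroup taxa, so it is the earliest-diverging (most basal) ingroup lineage.

G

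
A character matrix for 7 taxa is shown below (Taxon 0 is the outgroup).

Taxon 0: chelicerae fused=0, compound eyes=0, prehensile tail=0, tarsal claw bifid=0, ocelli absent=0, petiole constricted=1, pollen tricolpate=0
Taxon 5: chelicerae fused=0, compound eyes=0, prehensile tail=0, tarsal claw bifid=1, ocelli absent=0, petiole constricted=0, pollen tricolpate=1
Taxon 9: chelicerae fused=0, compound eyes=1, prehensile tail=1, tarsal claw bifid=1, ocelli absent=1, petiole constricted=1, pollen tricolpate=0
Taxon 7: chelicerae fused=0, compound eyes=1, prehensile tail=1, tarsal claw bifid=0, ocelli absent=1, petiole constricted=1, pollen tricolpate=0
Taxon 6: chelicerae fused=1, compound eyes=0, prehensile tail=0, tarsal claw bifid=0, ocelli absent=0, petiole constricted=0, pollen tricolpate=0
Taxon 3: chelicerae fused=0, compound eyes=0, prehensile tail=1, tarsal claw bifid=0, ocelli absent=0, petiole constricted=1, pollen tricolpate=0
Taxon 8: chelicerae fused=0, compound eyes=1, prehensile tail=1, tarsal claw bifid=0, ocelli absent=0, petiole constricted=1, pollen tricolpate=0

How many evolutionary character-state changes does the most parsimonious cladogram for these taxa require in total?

8

Character polarity is set by the outgroup: the derived state is whichever differs from the outgroup's state, so for petiole constricted the derived state is '0', and for the remaining characters it is '1'.
chelicerae fused: derived state '1' in Taxon 6 only — an autapomorphy, so it tells us nothing about relationships among taxa.
compound eyes: derived state '1' in Taxon 7, Taxon 8, and Taxon 9 only — synapomorphy for {Taxon 7, Taxon 8, Taxon 9}.
prehensile tail: derived state '1' in Taxon 3, Taxon 7, Taxon 8, and Taxon 9 only — synapomorphy for {Taxon 3, Taxon 7, Taxon 8, Taxon 9}.
tarsal claw bifid (state '1') occurs in Taxon 5 and Taxon 9 but conflicts with the nesting implied by the other characters — most parsimoniously interpreted as homoplasy.
ocelli absent (derived state '1') is shared by Taxon 7 and Taxon 9 — a synapomorphy uniting that clade.
petiole constricted: derived state '0' in Taxon 5 and Taxon 6 only — synapomorphy for {Taxon 5, Taxon 6}.
pollen tricolpate: derived state '1' in Taxon 5 only — an autapomorphy, so it tells us nothing about relationships among taxa.
Most parsimonious ingroup topology: ((Taxon 5,Taxon 6),(((Taxon 9,Taxon 7),Taxon 8),Taxon 3)).
Changes per character on this tree: chelicerae fused: 1; compound eyes: 1; prehensile tail: 1; tarsal claw bifid: 2; ocelli absent: 1; petiole constricted: 1; pollen tricolpate: 1.
Total = 8.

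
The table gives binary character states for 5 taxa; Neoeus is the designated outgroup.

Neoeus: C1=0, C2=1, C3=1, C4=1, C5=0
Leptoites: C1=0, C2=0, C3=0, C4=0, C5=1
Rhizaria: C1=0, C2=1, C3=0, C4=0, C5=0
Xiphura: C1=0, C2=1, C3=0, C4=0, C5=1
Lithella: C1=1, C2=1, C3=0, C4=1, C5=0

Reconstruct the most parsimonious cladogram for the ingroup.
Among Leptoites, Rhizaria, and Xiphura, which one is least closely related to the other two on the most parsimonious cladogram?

Character polarity is set by the outgroup: the derived state is whichever differs from the outgroup's state, so for C2, C3, C4 the derived state is '0', and for the remaining characters it is '1'.
C1: derived state '1' in Lithella only — an autapomorphy, so it tells us nothing about relationships among taxa.
C2 (derived state '0') is unique to Leptoites (autapomorphy; uninformative for grouping).
All ingroup taxa share the derived state '0' for C3; it defines the ingroup but does not resolve relationships within it.
C4 (derived state '0') is shared by Leptoites, Rhizaria, and Xiphura — a synapomorphy uniting that clade.
C5: derived state '1' in Leptoites and Xiphura only — synapomorphy for {Leptoites, Xiphura}.
Most parsimonious ingroup topology: (((Leptoites,Xiphura),Rhizaria),Lithella).
Leptoites and Xiphura share a more recent common ancestor with each other than either does with Rhizaria, so Rhizaria is the least closely related of the three.

Rhizaria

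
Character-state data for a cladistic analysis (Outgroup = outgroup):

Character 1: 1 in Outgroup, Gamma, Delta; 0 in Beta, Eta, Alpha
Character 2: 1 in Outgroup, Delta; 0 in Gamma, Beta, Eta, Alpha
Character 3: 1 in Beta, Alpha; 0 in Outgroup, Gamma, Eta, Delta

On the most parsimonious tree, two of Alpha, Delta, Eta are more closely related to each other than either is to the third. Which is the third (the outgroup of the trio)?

Character polarity is set by the outgroup: the derived state is whichever differs from the outgroup's state, so for Character 1, Character 2 the derived state is '0', and for the remaining characters it is '1'.
Character 1: derived state '0' in Alpha, Beta, and Eta only — synapomorphy for {Alpha, Beta, Eta}.
Character 2: derived state '0' in Alpha, Beta, Eta, and Gamma only — synapomorphy for {Alpha, Beta, Eta, Gamma}.
Character 3 (derived state '1') is shared by Alpha and Beta — a synapomorphy uniting that clade.
Most parsimonious ingroup topology: ((Gamma,((Beta,Alpha),Eta)),Delta).
Alpha and Eta share a more recent common ancestor with each other than either does with Delta, so Delta is the least closely related of the three.

Delta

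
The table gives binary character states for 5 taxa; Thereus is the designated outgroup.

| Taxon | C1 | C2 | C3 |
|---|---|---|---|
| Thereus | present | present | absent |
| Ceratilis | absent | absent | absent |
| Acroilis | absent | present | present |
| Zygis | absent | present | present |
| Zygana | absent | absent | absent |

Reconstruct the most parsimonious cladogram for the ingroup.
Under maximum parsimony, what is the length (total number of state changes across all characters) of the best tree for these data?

3

Character polarity is set by the outgroup: the derived state is whichever differs from the outgroup's state, so for C1, C2 the derived state is 'absent', and for the remaining characters it is 'present'.
All ingroup taxa share the derived state 'absent' for C1; it defines the ingroup but does not resolve relationships within it.
Only Ceratilis and Zygana show the derived state 'absent' for C2, supporting them as a clade.
Only Acroilis and Zygis show the derived state 'present' for C3, supporting them as a clade.
Most parsimonious ingroup topology: ((Zygana,Ceratilis),(Acroilis,Zygis)).
Changes per character on this tree: C1: 1; C2: 1; C3: 1.
Total = 3.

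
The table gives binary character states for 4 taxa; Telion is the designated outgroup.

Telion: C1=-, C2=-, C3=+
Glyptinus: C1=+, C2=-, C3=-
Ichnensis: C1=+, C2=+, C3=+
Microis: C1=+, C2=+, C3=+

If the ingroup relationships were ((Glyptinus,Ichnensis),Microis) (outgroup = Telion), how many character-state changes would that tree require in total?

4

Map each character onto ((Glyptinus,Ichnensis),Microis) (rooted by Telion) and count the minimum state changes it requires (Fitch parsimony):
C1: 1; C2: 2; C3: 1.
Total tree length = 4.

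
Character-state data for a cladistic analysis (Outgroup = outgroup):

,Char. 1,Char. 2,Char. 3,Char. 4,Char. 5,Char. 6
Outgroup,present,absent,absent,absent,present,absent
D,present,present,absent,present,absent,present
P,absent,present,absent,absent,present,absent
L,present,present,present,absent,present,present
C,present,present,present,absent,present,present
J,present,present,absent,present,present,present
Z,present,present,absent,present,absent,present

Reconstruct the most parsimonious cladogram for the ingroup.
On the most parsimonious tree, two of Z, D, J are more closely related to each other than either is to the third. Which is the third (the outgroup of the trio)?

J

Character polarity is set by the outgroup: the derived state is whichever differs from the outgroup's state, so for Char. 1, Char. 5 the derived state is 'absent', and for the remaining characters it is 'present'.
Char. 1: derived state 'absent' in P only — an autapomorphy, so it tells us nothing about relationships among taxa.
All ingroup taxa share the derived state 'present' for Char. 2; it defines the ingroup but does not resolve relationships within it.
Char. 3: derived state 'present' in C and L only — synapomorphy for {C, L}.
Only D, J, and Z show the derived state 'present' for Char. 4, supporting them as a clade.
Char. 5: derived state 'absent' in D and Z only — synapomorphy for {D, Z}.
Only C, D, J, L, and Z show the derived state 'present' for Char. 6, supporting them as a clade.
Most parsimonious ingroup topology: ((((D,Z),J),(L,C)),P).
Z and D share a more recent common ancestor with each other than either does with J, so J is the least closely related of the three.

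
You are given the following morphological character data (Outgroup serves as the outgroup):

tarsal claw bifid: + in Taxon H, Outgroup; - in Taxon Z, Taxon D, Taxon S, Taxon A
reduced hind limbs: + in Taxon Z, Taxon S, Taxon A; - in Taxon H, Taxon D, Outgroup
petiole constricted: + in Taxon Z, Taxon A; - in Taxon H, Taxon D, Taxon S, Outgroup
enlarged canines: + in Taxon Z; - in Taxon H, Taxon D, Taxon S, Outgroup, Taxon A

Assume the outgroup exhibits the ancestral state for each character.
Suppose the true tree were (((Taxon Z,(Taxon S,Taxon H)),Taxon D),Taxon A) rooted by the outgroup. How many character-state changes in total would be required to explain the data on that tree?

8

Map each character onto (((Taxon Z,(Taxon S,Taxon H)),Taxon D),Taxon A) (rooted by Outgroup) and count the minimum state changes it requires (Fitch parsimony):
tarsal claw bifid: 2; reduced hind limbs: 3; petiole constricted: 2; enlarged canines: 1.
Total tree length = 8.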